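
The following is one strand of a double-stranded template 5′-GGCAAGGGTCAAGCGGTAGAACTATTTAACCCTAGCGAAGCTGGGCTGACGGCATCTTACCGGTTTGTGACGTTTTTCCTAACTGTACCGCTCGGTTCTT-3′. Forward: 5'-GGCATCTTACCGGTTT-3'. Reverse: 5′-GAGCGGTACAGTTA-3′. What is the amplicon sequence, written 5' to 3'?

5'-GGCATCTTACCGGTTTGTGACGTTTTTCCTAACTGTACCGCTC-3'

Forward primer GGCATCTTACCGGTTT is found on the top strand at positions 51–66.
Reverse complement of the reverse primer: TAACTGTACCGCTC. This occurs on the top strand at positions 80–93.
The product is the template from position 51 through 93 (43 bp).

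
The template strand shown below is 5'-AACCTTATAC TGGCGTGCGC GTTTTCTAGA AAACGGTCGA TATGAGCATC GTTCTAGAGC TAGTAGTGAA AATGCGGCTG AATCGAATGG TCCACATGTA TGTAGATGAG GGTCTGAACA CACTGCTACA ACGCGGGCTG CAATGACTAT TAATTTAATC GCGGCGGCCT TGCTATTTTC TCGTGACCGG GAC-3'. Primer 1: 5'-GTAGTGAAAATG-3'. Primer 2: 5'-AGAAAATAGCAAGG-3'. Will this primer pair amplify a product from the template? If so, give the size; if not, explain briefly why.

Yes — a 119 bp product.

Primer 1 (GTAGTGAAAATG) matches the top strand at positions 63–74; it acts as a forward primer.
Primer 2's reverse complement is CCTTGCTATTTTCT, matching the top strand at positions 168–181; it acts as a reverse primer.
The 3' ends face each other across positions 63–181, giving a 119 bp product.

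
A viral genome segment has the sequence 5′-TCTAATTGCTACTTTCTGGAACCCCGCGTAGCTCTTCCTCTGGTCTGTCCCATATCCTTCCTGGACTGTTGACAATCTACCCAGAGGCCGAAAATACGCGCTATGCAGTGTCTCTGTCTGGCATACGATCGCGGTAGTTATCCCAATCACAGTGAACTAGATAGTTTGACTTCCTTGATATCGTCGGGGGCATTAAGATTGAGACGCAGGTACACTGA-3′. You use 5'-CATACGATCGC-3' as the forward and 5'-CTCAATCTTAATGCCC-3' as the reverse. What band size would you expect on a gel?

Forward primer CATACGATCGC is found on the top strand at positions 122–132.
Taking the reverse complement of CTCAATCTTAATGCCC gives GGGCATTAAGATTGAG, found at positions 188–203 on the template; the primer anneals here to the top strand with its 3' end pointing upstream.
Amplicon spans positions 122–203: 82 bp.

82 bp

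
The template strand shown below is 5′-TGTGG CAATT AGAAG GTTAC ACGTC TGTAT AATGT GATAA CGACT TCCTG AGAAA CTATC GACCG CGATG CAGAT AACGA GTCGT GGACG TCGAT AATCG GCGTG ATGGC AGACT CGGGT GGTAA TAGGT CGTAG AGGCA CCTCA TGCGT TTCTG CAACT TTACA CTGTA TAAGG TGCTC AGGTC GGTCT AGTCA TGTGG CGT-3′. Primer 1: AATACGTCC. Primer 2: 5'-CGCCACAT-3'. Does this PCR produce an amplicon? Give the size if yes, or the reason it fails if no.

No product — primer 1 has no binding site in the template.

Primer 1 (AATACGTCC) does not match the top strand, and its reverse complement GGACGTATT does not match either.
With no annealing site for primer 1, no amplification occurs.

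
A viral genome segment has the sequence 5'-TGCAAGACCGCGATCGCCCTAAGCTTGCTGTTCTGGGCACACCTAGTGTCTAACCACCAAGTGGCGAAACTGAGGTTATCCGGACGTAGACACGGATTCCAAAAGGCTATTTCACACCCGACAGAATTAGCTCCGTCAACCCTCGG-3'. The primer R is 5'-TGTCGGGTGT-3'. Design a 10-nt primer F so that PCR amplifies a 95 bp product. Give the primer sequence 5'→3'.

5'-TGTTCTGGGC-3'

The reverse primer's reverse complement ACACCCGACA matches the template at positions 114–123, so the product ends at position 123.
A 95 bp product then starts at position 123 − 95 + 1 = 29.
The forward primer is identical to the top strand there: TGTTCTGGGC.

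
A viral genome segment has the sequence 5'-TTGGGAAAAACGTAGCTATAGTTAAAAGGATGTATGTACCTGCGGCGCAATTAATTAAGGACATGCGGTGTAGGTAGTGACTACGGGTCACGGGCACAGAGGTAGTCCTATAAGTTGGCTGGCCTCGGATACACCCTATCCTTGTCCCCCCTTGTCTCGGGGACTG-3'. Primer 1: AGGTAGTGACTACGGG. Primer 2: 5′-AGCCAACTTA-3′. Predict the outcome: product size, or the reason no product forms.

Yes — a 49 bp product.

Primer 1 (AGGTAGTGACTACGGG) matches the top strand at positions 72–87; it acts as a forward primer.
Primer 2's reverse complement is TAAGTTGGCT, matching the top strand at positions 111–120; it acts as a reverse primer.
The 3' ends face each other across positions 72–120, giving a 49 bp product.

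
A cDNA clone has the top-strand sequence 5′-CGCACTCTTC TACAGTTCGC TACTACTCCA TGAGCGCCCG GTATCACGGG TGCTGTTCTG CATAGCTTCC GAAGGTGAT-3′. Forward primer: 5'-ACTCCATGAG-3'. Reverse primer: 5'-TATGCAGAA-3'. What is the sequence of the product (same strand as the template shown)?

5'-ACTCCATGAGCGCCCGGTATCACGGGTGCTGTTCTGCATA-3'

Forward primer ACTCCATGAG is found on the top strand at positions 25–34.
Reverse complement of the reverse primer: TTCTGCATA. This occurs on the top strand at positions 56–64.
The product is the template from position 25 through 64 (40 bp).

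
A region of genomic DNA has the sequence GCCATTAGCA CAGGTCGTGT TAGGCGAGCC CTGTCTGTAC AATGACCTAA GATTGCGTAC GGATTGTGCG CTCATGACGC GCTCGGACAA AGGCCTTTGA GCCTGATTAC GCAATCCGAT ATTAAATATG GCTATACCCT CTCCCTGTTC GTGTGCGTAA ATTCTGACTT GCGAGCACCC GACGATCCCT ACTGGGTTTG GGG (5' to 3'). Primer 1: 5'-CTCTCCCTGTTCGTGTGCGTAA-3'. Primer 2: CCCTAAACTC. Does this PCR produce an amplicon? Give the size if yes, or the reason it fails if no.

No product — primer 2 has no binding site in the template.

Primer 2 (CCCTAAACTC) does not match the top strand, and its reverse complement GAGTTTAGGG does not match either.
With no annealing site for primer 2, no amplification occurs.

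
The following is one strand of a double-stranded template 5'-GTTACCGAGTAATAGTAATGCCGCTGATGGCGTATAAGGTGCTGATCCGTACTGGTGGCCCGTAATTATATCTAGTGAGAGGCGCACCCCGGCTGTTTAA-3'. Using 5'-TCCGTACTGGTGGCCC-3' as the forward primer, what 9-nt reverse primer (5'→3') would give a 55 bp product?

5'-TTAAACAGC-3'

The forward primer binds at positions 46–61, so a 55 bp product ends at position 46 + 55 − 1 = 100.
The reverse primer anneals to the top strand over positions 92–100, i.e. to GCTGTTTAA.
Its sequence written 5'→3' is the reverse complement: TTAAACAGC.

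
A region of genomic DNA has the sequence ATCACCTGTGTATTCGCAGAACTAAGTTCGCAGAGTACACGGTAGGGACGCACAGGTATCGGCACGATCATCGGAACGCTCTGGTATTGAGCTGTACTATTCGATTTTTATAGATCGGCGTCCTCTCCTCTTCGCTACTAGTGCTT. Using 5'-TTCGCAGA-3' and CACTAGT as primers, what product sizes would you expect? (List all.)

The forward primer TTCGCAGA matches the top strand at positions 13–20, 27–34.
The reverse primer's reverse complement is ACTAGTG, matching at positions 137–143.
Each forward site pairs with the reverse site to give a product ending at position 143: sizes 131, 117 bp.

131 bp, 117 bp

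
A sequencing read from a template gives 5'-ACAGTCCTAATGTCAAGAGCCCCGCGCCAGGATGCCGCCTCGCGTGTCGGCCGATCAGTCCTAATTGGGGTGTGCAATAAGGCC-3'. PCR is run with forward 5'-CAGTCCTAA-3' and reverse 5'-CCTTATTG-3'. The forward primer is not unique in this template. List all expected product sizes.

The forward primer CAGTCCTAA matches the top strand at positions 2–10, 56–64.
The reverse primer's reverse complement is CAATAAGG, matching at positions 75–82.
Each forward site pairs with the reverse site to give a product ending at position 82: sizes 81, 27 bp.

81 bp, 27 bp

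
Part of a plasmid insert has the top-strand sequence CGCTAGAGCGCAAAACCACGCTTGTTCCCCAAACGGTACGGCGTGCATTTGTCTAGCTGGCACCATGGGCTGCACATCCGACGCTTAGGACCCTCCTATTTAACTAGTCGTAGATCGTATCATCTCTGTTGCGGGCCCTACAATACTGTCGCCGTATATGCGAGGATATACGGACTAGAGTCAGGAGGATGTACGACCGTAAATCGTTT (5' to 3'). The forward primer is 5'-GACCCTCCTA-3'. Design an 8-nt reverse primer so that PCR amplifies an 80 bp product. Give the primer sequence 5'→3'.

The forward primer binds at positions 89–98, so an 80 bp product ends at position 89 + 80 − 1 = 168.
The reverse primer anneals to the top strand over positions 161–168, i.e. to CGAGGATA.
Its sequence written 5'→3' is the reverse complement: TATCCTCG.

5'-TATCCTCG-3'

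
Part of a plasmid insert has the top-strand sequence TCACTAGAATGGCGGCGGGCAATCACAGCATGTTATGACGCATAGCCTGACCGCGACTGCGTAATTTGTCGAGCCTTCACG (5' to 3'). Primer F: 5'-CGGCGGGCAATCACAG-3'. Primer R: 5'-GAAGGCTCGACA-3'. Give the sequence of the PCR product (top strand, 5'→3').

Forward primer CGGCGGGCAATCACAG is found on the top strand at positions 13–28.
Taking the reverse complement of GAAGGCTCGACA gives TGTCGAGCCTTC, found at positions 67–78 on the template; the primer anneals here to the top strand with its 3' end pointing upstream.
The product is the template from position 13 through 78 (66 bp).

5'-CGGCGGGCAATCACAGCATGTTATGACGCATAGCCTGACCGCGACTGCGTAATTTGTCGAGCCTTC-3'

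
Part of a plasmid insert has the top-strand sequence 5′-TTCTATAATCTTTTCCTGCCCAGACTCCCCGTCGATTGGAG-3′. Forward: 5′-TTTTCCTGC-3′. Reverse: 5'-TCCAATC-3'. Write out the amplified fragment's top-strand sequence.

5'-TTTTCCTGCCCAGACTCCCCGTCGATTGGA-3'

Forward primer TTTTCCTGC is found on the top strand at positions 11–19.
Taking the reverse complement of TCCAATC gives GATTGGA, found at positions 34–40 on the template; the primer anneals here to the top strand with its 3' end pointing upstream.
The product is the template from position 11 through 40 (30 bp).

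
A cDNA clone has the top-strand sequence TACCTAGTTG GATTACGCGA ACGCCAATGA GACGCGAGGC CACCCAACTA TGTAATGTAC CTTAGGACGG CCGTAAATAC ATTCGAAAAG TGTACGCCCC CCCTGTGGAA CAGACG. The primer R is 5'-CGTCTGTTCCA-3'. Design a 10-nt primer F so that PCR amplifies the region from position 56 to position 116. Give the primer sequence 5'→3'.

The reverse primer's reverse complement TGGAACAGACG matches the template at positions 106–116; the product starts at position 56.
The forward primer is identical to the top strand over positions 56–65: TGTACCTTAG.

5'-TGTACCTTAG-3'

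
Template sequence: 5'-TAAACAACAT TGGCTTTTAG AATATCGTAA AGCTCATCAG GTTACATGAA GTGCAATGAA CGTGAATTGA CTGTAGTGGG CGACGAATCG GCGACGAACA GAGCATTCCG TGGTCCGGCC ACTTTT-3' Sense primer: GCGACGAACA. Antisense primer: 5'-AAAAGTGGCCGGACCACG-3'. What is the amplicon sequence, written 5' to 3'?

5'-GCGACGAACAGAGCATTCCGTGGTCCGGCCACTTTT-3'

The forward primer matches the template at positions 91–100.
The reverse primer's reverse complement is CGTGGTCCGGCCACTTTT, which matches the template at positions 109–126.
The product is the template from position 91 through 126 (36 bp).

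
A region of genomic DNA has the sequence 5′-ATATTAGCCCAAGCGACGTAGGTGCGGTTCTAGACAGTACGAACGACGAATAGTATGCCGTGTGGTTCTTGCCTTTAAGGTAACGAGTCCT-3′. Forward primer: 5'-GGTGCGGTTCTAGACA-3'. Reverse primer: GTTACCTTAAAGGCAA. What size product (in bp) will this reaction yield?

Forward primer GGTGCGGTTCTAGACA is found on the top strand at positions 21–36.
The reverse primer's reverse complement is TTGCCTTTAAGGTAAC, which matches the template at positions 69–84.
Product length = (reverse-primer end) − (forward-primer start) + 1 = 84 − 21 + 1 = 64 bp.

64 bp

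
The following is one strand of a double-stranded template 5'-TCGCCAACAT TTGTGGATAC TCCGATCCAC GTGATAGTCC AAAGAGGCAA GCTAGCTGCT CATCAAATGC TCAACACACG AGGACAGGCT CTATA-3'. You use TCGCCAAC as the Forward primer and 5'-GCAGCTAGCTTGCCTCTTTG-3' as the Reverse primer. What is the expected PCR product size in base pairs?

Scanning the template, TCGCCAAC occurs at positions 1–8; this primer anneals to the bottom strand there with its 3' end pointing downstream.
Taking the reverse complement of GCAGCTAGCTTGCCTCTTTG gives CAAAGAGGCAAGCTAGCTGC, found at positions 40–59 on the template; the primer anneals here to the top strand with its 3' end pointing upstream.
Amplicon spans positions 1–59: 59 bp.

59 bp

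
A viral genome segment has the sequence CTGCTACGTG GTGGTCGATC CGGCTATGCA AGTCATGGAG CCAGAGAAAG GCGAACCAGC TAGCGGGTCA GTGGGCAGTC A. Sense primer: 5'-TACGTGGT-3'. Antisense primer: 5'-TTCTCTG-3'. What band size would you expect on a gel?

Forward primer TACGTGGT is found on the top strand at positions 5–12.
The reverse primer's reverse complement is CAGAGAA, which matches the template at positions 42–48.
Amplicon spans positions 5–48: 44 bp.

44 bp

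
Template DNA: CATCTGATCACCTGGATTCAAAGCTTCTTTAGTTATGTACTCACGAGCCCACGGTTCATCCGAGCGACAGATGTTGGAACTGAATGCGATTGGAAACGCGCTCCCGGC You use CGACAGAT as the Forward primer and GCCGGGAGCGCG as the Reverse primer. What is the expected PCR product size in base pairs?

The forward primer matches the template at positions 65–72.
Reverse complement of the reverse primer: CGCGCTCCCGGC. This occurs on the top strand at positions 97–108.
Amplicon spans positions 65–108: 44 bp.

44 bp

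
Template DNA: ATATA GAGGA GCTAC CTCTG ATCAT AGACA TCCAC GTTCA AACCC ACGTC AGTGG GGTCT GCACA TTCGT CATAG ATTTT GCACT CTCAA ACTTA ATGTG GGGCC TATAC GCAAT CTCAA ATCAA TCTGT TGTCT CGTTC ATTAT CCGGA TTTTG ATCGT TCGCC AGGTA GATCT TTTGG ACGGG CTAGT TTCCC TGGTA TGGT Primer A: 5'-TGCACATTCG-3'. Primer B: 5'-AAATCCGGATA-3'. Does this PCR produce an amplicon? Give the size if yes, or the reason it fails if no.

Yes — a 94 bp product.

Primer A (TGCACATTCG) matches the top strand at positions 60–69; it acts as a forward primer.
Primer B's reverse complement is TATCCGGATTT, matching the top strand at positions 143–153; it acts as a reverse primer.
The 3' ends face each other across positions 60–153, giving a 94 bp product.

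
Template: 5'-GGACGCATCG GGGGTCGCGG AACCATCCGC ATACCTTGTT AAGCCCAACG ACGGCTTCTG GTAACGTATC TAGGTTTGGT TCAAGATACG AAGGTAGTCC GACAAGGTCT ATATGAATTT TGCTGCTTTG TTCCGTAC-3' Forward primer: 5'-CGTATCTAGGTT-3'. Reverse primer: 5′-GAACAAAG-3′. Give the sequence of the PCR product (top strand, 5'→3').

5'-CGTATCTAGGTTTGGTTCAAGATACGAAGGTAGTCCGACAAGGTCTATATGAATTTTGCTGCTTTGTTC-3'

Scanning the template, CGTATCTAGGTT occurs at positions 65–76; this primer anneals to the bottom strand there with its 3' end pointing downstream.
Reverse complement of the reverse primer: CTTTGTTC. This occurs on the top strand at positions 126–133.
The product is the template from position 65 through 133 (69 bp).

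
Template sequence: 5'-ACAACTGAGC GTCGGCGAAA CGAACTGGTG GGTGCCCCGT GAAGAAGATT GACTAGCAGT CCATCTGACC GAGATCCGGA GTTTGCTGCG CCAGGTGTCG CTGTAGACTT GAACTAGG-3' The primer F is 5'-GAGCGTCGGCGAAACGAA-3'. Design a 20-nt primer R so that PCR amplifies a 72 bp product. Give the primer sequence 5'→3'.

The forward primer binds at positions 7–24, so a 72 bp product ends at position 7 + 72 − 1 = 78.
The reverse primer anneals to the top strand over positions 59–78, i.e. to GTCCATCTGACCGAGATCCG.
Its sequence written 5'→3' is the reverse complement: CGGATCTCGGTCAGATGGAC.

5'-CGGATCTCGGTCAGATGGAC-3'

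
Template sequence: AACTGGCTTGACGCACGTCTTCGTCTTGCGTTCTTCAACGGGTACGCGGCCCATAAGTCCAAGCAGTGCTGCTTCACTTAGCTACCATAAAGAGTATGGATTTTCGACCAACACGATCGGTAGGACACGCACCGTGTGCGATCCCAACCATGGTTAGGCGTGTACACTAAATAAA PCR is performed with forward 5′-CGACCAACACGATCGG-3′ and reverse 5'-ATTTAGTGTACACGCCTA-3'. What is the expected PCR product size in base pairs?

68 bp

Scanning the template, CGACCAACACGATCGG occurs at positions 105–120; this primer anneals to the bottom strand there with its 3' end pointing downstream.
The reverse primer's reverse complement is TAGGCGTGTACACTAAAT, which matches the template at positions 155–172.
Product length = (reverse-primer end) − (forward-primer start) + 1 = 172 − 105 + 1 = 68 bp.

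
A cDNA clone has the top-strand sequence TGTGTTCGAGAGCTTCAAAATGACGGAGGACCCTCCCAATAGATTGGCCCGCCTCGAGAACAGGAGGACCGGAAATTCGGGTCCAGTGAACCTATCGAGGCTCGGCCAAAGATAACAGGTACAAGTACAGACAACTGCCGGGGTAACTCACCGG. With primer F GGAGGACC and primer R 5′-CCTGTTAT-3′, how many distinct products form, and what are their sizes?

Two products: 95 bp, 57 bp

The forward primer GGAGGACC matches the top strand at positions 25–32, 63–70.
The reverse primer's reverse complement is ATAACAGG, matching at positions 112–119.
Each forward site pairs with the reverse site to give a product ending at position 119: sizes 95, 57 bp.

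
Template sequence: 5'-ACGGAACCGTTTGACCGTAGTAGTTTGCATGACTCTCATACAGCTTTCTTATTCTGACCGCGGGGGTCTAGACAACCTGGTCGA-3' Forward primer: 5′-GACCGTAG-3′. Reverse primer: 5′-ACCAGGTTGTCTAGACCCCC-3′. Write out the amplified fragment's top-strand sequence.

Scanning the template, GACCGTAG occurs at positions 13–20; this primer anneals to the bottom strand there with its 3' end pointing downstream.
Taking the reverse complement of ACCAGGTTGTCTAGACCCCC gives GGGGGTCTAGACAACCTGGT, found at positions 62–81 on the template; the primer anneals here to the top strand with its 3' end pointing upstream.
The product is the template from position 13 through 81 (69 bp).

5'-GACCGTAGTAGTTTGCATGACTCTCATACAGCTTTCTTATTCTGACCGCGGGGGTCTAGACAACCTGGT-3'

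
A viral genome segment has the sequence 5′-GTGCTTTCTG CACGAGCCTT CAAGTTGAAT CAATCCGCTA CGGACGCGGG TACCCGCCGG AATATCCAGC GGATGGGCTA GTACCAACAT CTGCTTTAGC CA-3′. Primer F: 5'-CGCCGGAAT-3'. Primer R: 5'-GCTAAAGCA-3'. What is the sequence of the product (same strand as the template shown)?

The forward primer matches the template at positions 55–63.
Reverse complement of the reverse primer: TGCTTTAGC. This occurs on the top strand at positions 92–100.
The product is the template from position 55 through 100 (46 bp).

5'-CGCCGGAATATCCAGCGGATGGGCTAGTACCAACATCTGCTTTAGC-3'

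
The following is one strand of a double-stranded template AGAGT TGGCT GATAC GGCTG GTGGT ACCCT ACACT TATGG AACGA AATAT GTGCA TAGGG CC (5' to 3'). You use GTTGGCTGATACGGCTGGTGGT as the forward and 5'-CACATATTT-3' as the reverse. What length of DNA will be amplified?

Forward primer GTTGGCTGATACGGCTGGTGGT is found on the top strand at positions 4–25.
The reverse primer's reverse complement is AAATATGTG, which matches the template at positions 45–53.
Product length = (reverse-primer end) − (forward-primer start) + 1 = 53 − 4 + 1 = 50 bp.

50 bp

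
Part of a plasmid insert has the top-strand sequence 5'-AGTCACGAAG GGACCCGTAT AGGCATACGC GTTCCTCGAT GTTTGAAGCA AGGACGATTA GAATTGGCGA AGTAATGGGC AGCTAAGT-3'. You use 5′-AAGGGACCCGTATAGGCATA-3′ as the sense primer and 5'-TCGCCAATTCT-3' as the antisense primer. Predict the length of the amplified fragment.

63 bp

Forward primer AAGGGACCCGTATAGGCATA is found on the top strand at positions 8–27.
The reverse primer's reverse complement is AGAATTGGCGA, which matches the template at positions 60–70.
The product runs from position 8 to position 70, so its length is 70 − 8 + 1 = 63 bp.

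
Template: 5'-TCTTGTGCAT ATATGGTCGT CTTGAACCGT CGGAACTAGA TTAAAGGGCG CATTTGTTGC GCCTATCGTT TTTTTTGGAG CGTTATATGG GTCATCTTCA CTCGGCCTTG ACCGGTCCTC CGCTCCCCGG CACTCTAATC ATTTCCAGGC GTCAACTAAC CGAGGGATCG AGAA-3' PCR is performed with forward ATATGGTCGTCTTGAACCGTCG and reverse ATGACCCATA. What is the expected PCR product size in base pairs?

Scanning the template, ATATGGTCGTCTTGAACCGTCG occurs at positions 11–32; this primer anneals to the bottom strand there with its 3' end pointing downstream.
Reverse complement of the reverse primer: TATGGGTCAT. This occurs on the top strand at positions 86–95.
The product runs from position 11 to position 95, so its length is 95 − 11 + 1 = 85 bp.

85 bp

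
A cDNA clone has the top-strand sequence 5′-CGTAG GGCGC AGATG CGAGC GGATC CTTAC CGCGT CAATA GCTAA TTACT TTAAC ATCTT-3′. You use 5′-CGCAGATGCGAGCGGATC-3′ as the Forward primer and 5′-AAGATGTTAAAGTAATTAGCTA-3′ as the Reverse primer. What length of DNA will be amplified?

53 bp

The forward primer matches the template at positions 8–25.
Taking the reverse complement of AAGATGTTAAAGTAATTAGCTA gives TAGCTAATTACTTTAACATCTT, found at positions 39–60 on the template; the primer anneals here to the top strand with its 3' end pointing upstream.
Product length = (reverse-primer end) − (forward-primer start) + 1 = 60 − 8 + 1 = 53 bp.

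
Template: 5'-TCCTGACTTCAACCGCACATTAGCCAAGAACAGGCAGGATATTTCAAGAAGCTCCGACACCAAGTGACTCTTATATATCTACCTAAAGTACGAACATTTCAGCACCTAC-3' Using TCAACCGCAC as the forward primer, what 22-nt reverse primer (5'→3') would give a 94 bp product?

5'-CTGAAATGTTCGTACTTTAGGT-3'

The forward primer binds at positions 9–18, so a 94 bp product ends at position 9 + 94 − 1 = 102.
The reverse primer anneals to the top strand over positions 81–102, i.e. to ACCTAAAGTACGAACATTTCAG.
Its sequence written 5'→3' is the reverse complement: CTGAAATGTTCGTACTTTAGGT.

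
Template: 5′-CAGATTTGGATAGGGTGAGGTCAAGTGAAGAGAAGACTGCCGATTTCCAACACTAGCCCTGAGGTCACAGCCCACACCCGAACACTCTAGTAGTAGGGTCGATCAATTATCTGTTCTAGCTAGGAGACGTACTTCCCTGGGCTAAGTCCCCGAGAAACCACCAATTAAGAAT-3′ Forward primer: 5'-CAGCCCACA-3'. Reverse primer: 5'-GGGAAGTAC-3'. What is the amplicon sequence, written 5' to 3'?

The forward primer matches the template at positions 68–76.
The reverse primer's reverse complement is GTACTTCCC, which matches the template at positions 129–137.
The product is the template from position 68 through 137 (70 bp).

5'-CAGCCCACACCCGAACACTCTAGTAGTAGGGTCGATCAATTATCTGTTCTAGCTAGGAGACGTACTTCCC-3'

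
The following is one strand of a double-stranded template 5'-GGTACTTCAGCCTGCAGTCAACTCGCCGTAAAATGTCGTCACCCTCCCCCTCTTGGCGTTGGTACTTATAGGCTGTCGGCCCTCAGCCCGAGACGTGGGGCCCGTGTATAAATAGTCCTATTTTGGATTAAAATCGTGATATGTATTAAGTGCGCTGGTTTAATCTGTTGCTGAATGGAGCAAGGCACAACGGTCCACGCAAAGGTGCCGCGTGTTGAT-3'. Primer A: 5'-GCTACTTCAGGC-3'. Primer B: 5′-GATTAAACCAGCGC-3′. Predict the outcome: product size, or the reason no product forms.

No product — primer A has no binding site in the template.

Primer A (GCTACTTCAGGC) does not match the top strand, and its reverse complement GCCTGAAGTAGC does not match either.
With no annealing site for primer A, no amplification occurs.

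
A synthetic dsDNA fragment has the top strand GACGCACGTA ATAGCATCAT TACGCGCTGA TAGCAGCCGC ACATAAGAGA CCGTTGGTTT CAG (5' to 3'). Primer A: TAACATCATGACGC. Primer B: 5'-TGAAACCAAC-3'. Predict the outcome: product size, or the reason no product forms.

Primer A (TAACATCATGACGC) does not match the top strand, and its reverse complement GCGTCATGATGTTA does not match either.
With no annealing site for primer A, no amplification occurs.

No product — primer A has no binding site in the template.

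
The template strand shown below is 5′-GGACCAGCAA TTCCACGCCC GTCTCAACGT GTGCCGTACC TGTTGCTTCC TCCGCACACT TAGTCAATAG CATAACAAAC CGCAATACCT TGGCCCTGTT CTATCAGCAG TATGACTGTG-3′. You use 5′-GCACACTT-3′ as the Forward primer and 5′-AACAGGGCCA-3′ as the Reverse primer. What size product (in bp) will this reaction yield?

Forward primer GCACACTT is found on the top strand at positions 54–61.
Reverse complement of the reverse primer: TGGCCCTGTT. This occurs on the top strand at positions 91–100.
Amplicon spans positions 54–100: 47 bp.

47 bp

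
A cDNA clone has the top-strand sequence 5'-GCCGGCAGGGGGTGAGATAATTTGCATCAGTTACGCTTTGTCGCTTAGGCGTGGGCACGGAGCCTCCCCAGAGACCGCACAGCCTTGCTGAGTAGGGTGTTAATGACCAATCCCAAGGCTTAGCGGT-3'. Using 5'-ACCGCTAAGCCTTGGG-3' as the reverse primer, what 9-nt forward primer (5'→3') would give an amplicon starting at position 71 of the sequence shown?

5'-GAGACCGCA-3'

The reverse primer's reverse complement CCCAAGGCTTAGCGGT matches the template at positions 112–127; the product starts at position 71.
The forward primer is identical to the top strand over positions 71–79: GAGACCGCA.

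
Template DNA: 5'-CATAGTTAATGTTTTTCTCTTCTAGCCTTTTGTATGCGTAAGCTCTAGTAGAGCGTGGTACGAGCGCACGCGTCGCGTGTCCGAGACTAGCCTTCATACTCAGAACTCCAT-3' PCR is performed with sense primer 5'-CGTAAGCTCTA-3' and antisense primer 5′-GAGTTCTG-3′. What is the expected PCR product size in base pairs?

Scanning the template, CGTAAGCTCTA occurs at positions 37–47; this primer anneals to the bottom strand there with its 3' end pointing downstream.
The reverse primer's reverse complement is CAGAACTC, which matches the template at positions 101–108.
Amplicon spans positions 37–108: 72 bp.

72 bp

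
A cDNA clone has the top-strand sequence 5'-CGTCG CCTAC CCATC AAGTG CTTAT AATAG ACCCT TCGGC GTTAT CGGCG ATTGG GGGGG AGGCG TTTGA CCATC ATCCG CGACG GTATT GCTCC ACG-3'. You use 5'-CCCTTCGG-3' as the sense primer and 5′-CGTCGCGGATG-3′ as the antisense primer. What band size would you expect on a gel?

54 bp

Scanning the template, CCCTTCGG occurs at positions 32–39; this primer anneals to the bottom strand there with its 3' end pointing downstream.
Taking the reverse complement of CGTCGCGGATG gives CATCCGCGACG, found at positions 75–85 on the template; the primer anneals here to the top strand with its 3' end pointing upstream.
Product length = (reverse-primer end) − (forward-primer start) + 1 = 85 − 32 + 1 = 54 bp.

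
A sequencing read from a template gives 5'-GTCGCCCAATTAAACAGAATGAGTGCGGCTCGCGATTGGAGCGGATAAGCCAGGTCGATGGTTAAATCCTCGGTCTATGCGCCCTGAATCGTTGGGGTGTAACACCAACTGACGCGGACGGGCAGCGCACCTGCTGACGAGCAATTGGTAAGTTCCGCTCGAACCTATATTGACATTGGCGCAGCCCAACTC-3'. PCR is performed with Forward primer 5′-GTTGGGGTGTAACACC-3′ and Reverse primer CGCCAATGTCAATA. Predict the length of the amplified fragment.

91 bp

The forward primer matches the template at positions 91–106.
The reverse primer's reverse complement is TATTGACATTGGCG, which matches the template at positions 168–181.
The product runs from position 91 to position 181, so its length is 181 − 91 + 1 = 91 bp.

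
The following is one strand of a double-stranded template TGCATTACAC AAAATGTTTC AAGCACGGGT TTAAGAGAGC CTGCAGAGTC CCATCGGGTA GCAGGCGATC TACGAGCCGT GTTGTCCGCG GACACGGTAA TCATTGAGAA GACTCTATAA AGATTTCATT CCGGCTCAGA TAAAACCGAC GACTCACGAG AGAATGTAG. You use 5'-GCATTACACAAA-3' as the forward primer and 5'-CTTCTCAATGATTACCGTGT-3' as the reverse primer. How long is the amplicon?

110 bp

Scanning the template, GCATTACACAAA occurs at positions 2–13; this primer anneals to the bottom strand there with its 3' end pointing downstream.
The reverse primer's reverse complement is ACACGGTAATCATTGAGAAG, which matches the template at positions 92–111.
Product length = (reverse-primer end) − (forward-primer start) + 1 = 111 − 2 + 1 = 110 bp.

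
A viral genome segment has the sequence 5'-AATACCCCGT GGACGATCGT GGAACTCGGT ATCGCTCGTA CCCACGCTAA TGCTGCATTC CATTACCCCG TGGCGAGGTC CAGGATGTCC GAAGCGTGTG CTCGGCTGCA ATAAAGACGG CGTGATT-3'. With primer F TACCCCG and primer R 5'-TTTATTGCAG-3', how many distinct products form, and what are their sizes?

Two products: 113 bp, 52 bp

The forward primer TACCCCG matches the top strand at positions 3–9, 64–70.
The reverse primer's reverse complement is CTGCAATAAA, matching at positions 106–115.
Each forward site pairs with the reverse site to give a product ending at position 115: sizes 113, 52 bp.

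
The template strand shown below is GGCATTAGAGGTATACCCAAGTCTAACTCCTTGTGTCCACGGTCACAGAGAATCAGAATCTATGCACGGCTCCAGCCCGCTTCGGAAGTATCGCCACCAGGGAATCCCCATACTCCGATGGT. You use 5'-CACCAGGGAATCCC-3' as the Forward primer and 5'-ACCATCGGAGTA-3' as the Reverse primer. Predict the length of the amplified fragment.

The forward primer matches the template at positions 95–108.
Reverse complement of the reverse primer: TACTCCGATGGT. This occurs on the top strand at positions 111–122.
Product length = (reverse-primer end) − (forward-primer start) + 1 = 122 − 95 + 1 = 28 bp.

28 bp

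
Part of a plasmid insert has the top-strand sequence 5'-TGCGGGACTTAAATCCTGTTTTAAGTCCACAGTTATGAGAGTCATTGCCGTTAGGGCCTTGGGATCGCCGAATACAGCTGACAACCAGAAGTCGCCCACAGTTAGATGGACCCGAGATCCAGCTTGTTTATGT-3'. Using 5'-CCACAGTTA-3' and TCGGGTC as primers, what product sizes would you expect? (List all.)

89 bp, 20 bp

The forward primer CCACAGTTA matches the top strand at positions 27–35, 96–104.
The reverse primer's reverse complement is GACCCGA, matching at positions 109–115.
Each forward site pairs with the reverse site to give a product ending at position 115: sizes 89, 20 bp.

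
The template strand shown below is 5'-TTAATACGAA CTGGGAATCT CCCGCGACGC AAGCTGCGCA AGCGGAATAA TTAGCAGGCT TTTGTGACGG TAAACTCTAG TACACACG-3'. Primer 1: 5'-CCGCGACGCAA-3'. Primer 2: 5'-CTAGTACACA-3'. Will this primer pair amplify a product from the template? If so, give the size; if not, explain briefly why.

Primer 1 (CCGCGACGCAA) matches the top strand at positions 22–32 (3' end points downstream).
Primer 2 (CTAGTACACA) also matches the top strand directly, at positions 77–86 — its reverse complement TGTGTACTAG is not present.
Both primers anneal to the bottom strand with 3' ends pointing the same way, so neither can prime synthesis back toward the other.

No product — both primers anneal to the same strand and extend in the same direction.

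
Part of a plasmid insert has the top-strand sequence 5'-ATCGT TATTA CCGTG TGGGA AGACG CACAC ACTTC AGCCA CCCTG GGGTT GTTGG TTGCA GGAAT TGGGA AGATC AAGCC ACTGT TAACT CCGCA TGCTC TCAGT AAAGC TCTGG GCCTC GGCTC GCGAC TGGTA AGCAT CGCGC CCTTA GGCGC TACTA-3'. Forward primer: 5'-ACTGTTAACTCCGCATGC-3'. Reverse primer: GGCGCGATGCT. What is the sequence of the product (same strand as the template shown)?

The forward primer matches the template at positions 81–98.
The reverse primer's reverse complement is AGCATCGCGCC, which matches the template at positions 136–146.
The product is the template from position 81 through 146 (66 bp).

5'-ACTGTTAACTCCGCATGCTCTCAGTAAAGCTCTGGGCCTCGGCTCGCGACTGGTAAGCATCGCGCC-3'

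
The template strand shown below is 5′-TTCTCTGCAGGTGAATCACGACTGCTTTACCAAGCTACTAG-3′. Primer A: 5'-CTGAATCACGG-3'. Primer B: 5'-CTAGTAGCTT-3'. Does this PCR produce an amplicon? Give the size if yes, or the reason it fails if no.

No product — primer A has no binding site in the template.

Primer A (CTGAATCACGG) does not match the top strand, and its reverse complement CCGTGATTCAG does not match either.
With no annealing site for primer A, no amplification occurs.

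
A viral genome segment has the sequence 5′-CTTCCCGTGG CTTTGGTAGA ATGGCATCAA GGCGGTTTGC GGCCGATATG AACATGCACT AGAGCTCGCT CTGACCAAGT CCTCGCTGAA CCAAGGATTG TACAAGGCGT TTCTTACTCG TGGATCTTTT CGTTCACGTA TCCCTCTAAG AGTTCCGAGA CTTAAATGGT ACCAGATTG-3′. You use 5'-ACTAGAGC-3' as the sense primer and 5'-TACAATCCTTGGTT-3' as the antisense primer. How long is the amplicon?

Forward primer ACTAGAGC is found on the top strand at positions 58–65.
The reverse primer's reverse complement is AACCAAGGATTGTA, which matches the template at positions 89–102.
Product length = (reverse-primer end) − (forward-primer start) + 1 = 102 − 58 + 1 = 45 bp.

45 bp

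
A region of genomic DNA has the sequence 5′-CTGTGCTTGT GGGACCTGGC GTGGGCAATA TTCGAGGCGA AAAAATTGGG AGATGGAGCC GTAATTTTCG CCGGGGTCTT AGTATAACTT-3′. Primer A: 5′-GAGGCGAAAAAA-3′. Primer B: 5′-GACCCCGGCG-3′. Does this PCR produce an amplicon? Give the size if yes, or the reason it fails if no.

Yes — a 45 bp product.

Primer A (GAGGCGAAAAAA) matches the top strand at positions 34–45; it acts as a forward primer.
Primer B's reverse complement is CGCCGGGGTC, matching the top strand at positions 69–78; it acts as a reverse primer.
The 3' ends face each other across positions 34–78, giving a 45 bp product.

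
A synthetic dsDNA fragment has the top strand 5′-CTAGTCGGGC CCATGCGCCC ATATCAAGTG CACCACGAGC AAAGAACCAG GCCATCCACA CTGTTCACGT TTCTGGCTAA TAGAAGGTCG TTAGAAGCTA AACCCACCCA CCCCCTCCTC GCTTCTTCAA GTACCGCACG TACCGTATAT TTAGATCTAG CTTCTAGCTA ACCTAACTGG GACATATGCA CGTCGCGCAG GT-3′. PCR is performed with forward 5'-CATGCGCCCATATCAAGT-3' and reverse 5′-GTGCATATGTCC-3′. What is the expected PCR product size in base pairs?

180 bp

Forward primer CATGCGCCCATATCAAGT is found on the top strand at positions 12–29.
Reverse complement of the reverse primer: GGACATATGCAC. This occurs on the top strand at positions 180–191.
Amplicon spans positions 12–191: 180 bp.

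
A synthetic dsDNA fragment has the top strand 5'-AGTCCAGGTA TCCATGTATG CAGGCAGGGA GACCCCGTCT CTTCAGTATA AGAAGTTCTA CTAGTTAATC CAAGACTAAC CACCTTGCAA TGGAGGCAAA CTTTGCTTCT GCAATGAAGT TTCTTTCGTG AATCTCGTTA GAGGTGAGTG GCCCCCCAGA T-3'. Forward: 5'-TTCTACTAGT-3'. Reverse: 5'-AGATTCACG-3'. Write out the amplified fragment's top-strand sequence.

5'-TTCTACTAGTTAATCCAAGACTAACCACCTTGCAATGGAGGCAAACTTTGCTTCTGCAATGAAGTTTCTTTCGTGAATCT-3'

Forward primer TTCTACTAGT is found on the top strand at positions 56–65.
Taking the reverse complement of AGATTCACG gives CGTGAATCT, found at positions 127–135 on the template; the primer anneals here to the top strand with its 3' end pointing upstream.
The product is the template from position 56 through 135 (80 bp).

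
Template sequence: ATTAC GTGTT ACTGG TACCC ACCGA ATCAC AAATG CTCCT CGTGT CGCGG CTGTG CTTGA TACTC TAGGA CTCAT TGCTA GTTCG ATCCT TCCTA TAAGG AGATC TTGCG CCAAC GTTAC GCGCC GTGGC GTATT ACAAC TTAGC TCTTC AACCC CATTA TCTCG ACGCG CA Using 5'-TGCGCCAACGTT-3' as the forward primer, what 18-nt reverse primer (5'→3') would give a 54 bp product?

The forward primer binds at positions 107–118, so a 54 bp product ends at position 107 + 54 − 1 = 160.
The reverse primer anneals to the top strand over positions 143–160, i.e. to AGCTCTTCAACCCCATTA.
Its sequence written 5'→3' is the reverse complement: TAATGGGGTTGAAGAGCT.

5'-TAATGGGGTTGAAGAGCT-3'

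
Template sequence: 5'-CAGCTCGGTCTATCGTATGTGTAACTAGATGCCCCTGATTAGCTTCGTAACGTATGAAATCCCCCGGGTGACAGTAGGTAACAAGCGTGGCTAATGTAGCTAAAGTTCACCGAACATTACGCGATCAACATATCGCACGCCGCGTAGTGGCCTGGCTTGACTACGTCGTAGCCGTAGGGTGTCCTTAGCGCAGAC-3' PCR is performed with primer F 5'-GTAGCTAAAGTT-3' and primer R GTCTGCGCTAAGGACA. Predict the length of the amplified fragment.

100 bp

Scanning the template, GTAGCTAAAGTT occurs at positions 96–107; this primer anneals to the bottom strand there with its 3' end pointing downstream.
Taking the reverse complement of GTCTGCGCTAAGGACA gives TGTCCTTAGCGCAGAC, found at positions 180–195 on the template; the primer anneals here to the top strand with its 3' end pointing upstream.
The product runs from position 96 to position 195, so its length is 195 − 96 + 1 = 100 bp.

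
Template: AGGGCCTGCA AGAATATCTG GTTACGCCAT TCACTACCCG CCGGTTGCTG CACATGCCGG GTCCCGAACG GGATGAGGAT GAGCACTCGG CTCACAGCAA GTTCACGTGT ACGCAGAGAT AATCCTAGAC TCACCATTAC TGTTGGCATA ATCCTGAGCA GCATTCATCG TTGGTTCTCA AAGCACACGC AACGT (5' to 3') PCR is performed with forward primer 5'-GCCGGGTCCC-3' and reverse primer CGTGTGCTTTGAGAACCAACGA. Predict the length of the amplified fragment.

Forward primer GCCGGGTCCC is found on the top strand at positions 56–65.
The reverse primer's reverse complement is TCGTTGGTTCTCAAAGCACACG, which matches the template at positions 168–189.
Product length = (reverse-primer end) − (forward-primer start) + 1 = 189 − 56 + 1 = 134 bp.

134 bp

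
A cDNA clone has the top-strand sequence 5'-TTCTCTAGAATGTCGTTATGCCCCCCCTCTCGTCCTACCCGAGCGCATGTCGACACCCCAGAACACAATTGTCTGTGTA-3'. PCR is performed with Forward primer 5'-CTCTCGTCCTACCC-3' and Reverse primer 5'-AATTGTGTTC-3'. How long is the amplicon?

44 bp

The forward primer matches the template at positions 27–40.
Reverse complement of the reverse primer: GAACACAATT. This occurs on the top strand at positions 61–70.
The product runs from position 27 to position 70, so its length is 70 − 27 + 1 = 44 bp.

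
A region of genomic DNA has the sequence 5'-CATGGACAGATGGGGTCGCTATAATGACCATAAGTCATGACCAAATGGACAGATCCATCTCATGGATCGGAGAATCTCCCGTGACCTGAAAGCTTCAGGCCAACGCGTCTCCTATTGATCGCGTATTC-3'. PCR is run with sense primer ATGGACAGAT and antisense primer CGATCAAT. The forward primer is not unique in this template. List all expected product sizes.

120 bp, 77 bp

The forward primer ATGGACAGAT matches the top strand at positions 2–11, 45–54.
The reverse primer's reverse complement is ATTGATCG, matching at positions 114–121.
Each forward site pairs with the reverse site to give a product ending at position 121: sizes 120, 77 bp.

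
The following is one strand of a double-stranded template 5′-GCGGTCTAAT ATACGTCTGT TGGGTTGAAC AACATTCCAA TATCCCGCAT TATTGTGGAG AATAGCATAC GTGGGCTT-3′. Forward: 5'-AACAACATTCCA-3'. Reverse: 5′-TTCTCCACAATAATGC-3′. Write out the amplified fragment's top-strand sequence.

5'-AACAACATTCCAATATCCCGCATTATTGTGGAGAA-3'

Scanning the template, AACAACATTCCA occurs at positions 28–39; this primer anneals to the bottom strand there with its 3' end pointing downstream.
Taking the reverse complement of TTCTCCACAATAATGC gives GCATTATTGTGGAGAA, found at positions 47–62 on the template; the primer anneals here to the top strand with its 3' end pointing upstream.
The product is the template from position 28 through 62 (35 bp).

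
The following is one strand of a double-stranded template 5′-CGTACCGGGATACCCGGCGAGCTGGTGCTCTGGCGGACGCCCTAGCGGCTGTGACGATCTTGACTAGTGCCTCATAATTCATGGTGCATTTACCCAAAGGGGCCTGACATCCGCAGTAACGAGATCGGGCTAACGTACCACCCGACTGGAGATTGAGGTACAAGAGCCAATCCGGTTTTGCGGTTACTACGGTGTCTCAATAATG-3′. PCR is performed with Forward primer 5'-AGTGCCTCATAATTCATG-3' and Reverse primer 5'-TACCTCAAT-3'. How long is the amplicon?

95 bp

Scanning the template, AGTGCCTCATAATTCATG occurs at positions 66–83; this primer anneals to the bottom strand there with its 3' end pointing downstream.
The reverse primer's reverse complement is ATTGAGGTA, which matches the template at positions 152–160.
The product runs from position 66 to position 160, so its length is 160 − 66 + 1 = 95 bp.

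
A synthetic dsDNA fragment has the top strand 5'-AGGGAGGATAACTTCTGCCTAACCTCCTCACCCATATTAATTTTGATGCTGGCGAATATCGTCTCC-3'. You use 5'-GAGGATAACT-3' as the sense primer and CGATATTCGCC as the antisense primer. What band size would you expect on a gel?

58 bp

Forward primer GAGGATAACT is found on the top strand at positions 4–13.
The reverse primer's reverse complement is GGCGAATATCG, which matches the template at positions 51–61.
Product length = (reverse-primer end) − (forward-primer start) + 1 = 61 − 4 + 1 = 58 bp.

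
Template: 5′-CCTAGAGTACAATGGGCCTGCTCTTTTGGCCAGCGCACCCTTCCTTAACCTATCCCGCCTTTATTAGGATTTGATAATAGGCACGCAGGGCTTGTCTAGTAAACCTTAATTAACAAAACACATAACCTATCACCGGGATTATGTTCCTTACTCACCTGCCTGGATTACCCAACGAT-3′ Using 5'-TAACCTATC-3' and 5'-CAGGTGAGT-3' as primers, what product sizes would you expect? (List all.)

The forward primer TAACCTATC matches the top strand at positions 46–54, 123–131.
The reverse primer's reverse complement is ACTCACCTG, matching at positions 150–158.
Each forward site pairs with the reverse site to give a product ending at position 158: sizes 113, 36 bp.

113 bp, 36 bp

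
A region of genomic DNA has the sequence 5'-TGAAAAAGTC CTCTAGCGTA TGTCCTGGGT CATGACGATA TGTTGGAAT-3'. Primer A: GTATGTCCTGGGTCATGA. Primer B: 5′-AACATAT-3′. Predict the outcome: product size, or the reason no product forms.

Yes — a 27 bp product.

Primer A (GTATGTCCTGGGTCATGA) matches the top strand at positions 18–35; it acts as a forward primer.
Primer B's reverse complement is ATATGTT, matching the top strand at positions 38–44; it acts as a reverse primer.
The 3' ends face each other across positions 18–44, giving a 27 bp product.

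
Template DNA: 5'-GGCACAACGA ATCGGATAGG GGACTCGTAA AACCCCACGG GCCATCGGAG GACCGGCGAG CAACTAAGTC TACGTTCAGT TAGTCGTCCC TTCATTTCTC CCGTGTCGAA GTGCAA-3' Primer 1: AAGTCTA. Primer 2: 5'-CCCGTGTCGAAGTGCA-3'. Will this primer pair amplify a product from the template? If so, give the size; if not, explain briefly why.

Primer 1 (AAGTCTA) matches the top strand at positions 66–72 (3' end points downstream).
Primer 2 (CCCGTGTCGAAGTGCA) also matches the top strand directly, at positions 100–115 — its reverse complement TGCACTTCGACACGGG is not present.
Both primers anneal to the bottom strand with 3' ends pointing the same way, so neither can prime synthesis back toward the other.

No product — both primers anneal to the same strand and extend in the same direction.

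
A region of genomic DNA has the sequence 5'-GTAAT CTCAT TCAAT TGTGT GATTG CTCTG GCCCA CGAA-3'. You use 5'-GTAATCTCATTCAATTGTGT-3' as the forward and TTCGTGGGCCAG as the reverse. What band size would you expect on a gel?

Scanning the template, GTAATCTCATTCAATTGTGT occurs at positions 1–20; this primer anneals to the bottom strand there with its 3' end pointing downstream.
The reverse primer's reverse complement is CTGGCCCACGAA, which matches the template at positions 28–39.
The product runs from position 1 to position 39, so its length is 39 − 1 + 1 = 39 bp.

39 bp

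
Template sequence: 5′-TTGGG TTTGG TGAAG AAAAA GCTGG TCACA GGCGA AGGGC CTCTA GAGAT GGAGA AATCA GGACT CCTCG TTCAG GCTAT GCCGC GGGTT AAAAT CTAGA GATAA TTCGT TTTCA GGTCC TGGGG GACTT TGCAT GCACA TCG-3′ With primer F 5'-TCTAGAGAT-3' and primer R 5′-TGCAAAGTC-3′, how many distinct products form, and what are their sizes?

Two products: 93 bp, 40 bp

The forward primer TCTAGAGAT matches the top strand at positions 42–50, 95–103.
The reverse primer's reverse complement is GACTTTGCA, matching at positions 126–134.
Each forward site pairs with the reverse site to give a product ending at position 134: sizes 93, 40 bp.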